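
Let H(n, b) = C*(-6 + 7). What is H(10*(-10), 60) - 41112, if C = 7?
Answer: -41105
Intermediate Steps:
H(n, b) = 7 (H(n, b) = 7*(-6 + 7) = 7*1 = 7)
H(10*(-10), 60) - 41112 = 7 - 41112 = -41105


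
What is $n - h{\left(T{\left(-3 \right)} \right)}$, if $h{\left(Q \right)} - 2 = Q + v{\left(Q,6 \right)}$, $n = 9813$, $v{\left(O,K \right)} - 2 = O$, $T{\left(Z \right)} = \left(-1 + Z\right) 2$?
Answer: $9825$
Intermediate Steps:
$T{\left(Z \right)} = -2 + 2 Z$
$v{\left(O,K \right)} = 2 + O$
$h{\left(Q \right)} = 4 + 2 Q$ ($h{\left(Q \right)} = 2 + \left(Q + \left(2 + Q\right)\right) = 2 + \left(2 + 2 Q\right) = 4 + 2 Q$)
$n - h{\left(T{\left(-3 \right)} \right)} = 9813 - \left(4 + 2 \left(-2 + 2 \left(-3\right)\right)\right) = 9813 - \left(4 + 2 \left(-2 - 6\right)\right) = 9813 - \left(4 + 2 \left(-8\right)\right) = 9813 - \left(4 - 16\right) = 9813 - -12 = 9813 + 12 = 9825$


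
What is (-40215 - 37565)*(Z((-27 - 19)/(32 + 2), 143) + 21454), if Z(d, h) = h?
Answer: -1679814660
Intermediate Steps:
(-40215 - 37565)*(Z((-27 - 19)/(32 + 2), 143) + 21454) = (-40215 - 37565)*(143 + 21454) = -77780*21597 = -1679814660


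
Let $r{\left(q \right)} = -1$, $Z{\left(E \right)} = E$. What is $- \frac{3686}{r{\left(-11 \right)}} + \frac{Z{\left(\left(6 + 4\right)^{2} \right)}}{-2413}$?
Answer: $\frac{8894218}{2413} \approx 3686.0$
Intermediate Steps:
$- \frac{3686}{r{\left(-11 \right)}} + \frac{Z{\left(\left(6 + 4\right)^{2} \right)}}{-2413} = - \frac{3686}{-1} + \frac{\left(6 + 4\right)^{2}}{-2413} = \left(-3686\right) \left(-1\right) + 10^{2} \left(- \frac{1}{2413}\right) = 3686 + 100 \left(- \frac{1}{2413}\right) = 3686 - \frac{100}{2413} = \frac{8894218}{2413}$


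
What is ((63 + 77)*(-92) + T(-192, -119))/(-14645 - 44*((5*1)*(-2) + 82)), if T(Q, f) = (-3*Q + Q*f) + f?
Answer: -10425/17813 ≈ -0.58525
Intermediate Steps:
T(Q, f) = f - 3*Q + Q*f
((63 + 77)*(-92) + T(-192, -119))/(-14645 - 44*((5*1)*(-2) + 82)) = ((63 + 77)*(-92) + (-119 - 3*(-192) - 192*(-119)))/(-14645 - 44*((5*1)*(-2) + 82)) = (140*(-92) + (-119 + 576 + 22848))/(-14645 - 44*(5*(-2) + 82)) = (-12880 + 23305)/(-14645 - 44*(-10 + 82)) = 10425/(-14645 - 44*72) = 10425/(-14645 - 3168) = 10425/(-17813) = 10425*(-1/17813) = -10425/17813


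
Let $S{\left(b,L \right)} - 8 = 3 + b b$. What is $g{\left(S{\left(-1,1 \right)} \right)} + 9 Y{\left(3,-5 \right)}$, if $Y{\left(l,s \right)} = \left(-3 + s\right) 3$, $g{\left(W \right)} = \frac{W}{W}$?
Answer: $-215$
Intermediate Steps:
$S{\left(b,L \right)} = 11 + b^{2}$ ($S{\left(b,L \right)} = 8 + \left(3 + b b\right) = 8 + \left(3 + b^{2}\right) = 11 + b^{2}$)
$g{\left(W \right)} = 1$
$Y{\left(l,s \right)} = -9 + 3 s$
$g{\left(S{\left(-1,1 \right)} \right)} + 9 Y{\left(3,-5 \right)} = 1 + 9 \left(-9 + 3 \left(-5\right)\right) = 1 + 9 \left(-9 - 15\right) = 1 + 9 \left(-24\right) = 1 - 216 = -215$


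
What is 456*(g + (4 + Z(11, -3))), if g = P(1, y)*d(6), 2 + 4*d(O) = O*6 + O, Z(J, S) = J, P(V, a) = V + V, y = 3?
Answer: 15960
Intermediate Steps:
P(V, a) = 2*V
d(O) = -½ + 7*O/4 (d(O) = -½ + (O*6 + O)/4 = -½ + (6*O + O)/4 = -½ + (7*O)/4 = -½ + 7*O/4)
g = 20 (g = (2*1)*(-½ + (7/4)*6) = 2*(-½ + 21/2) = 2*10 = 20)
456*(g + (4 + Z(11, -3))) = 456*(20 + (4 + 11)) = 456*(20 + 15) = 456*35 = 15960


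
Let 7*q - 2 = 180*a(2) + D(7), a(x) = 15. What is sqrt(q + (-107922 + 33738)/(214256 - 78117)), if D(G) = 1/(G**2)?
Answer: sqrt(17152772919593577)/6670811 ≈ 19.633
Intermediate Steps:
D(G) = G**(-2)
q = 132399/343 (q = 2/7 + (180*15 + 7**(-2))/7 = 2/7 + (2700 + 1/49)/7 = 2/7 + (1/7)*(132301/49) = 2/7 + 132301/343 = 132399/343 ≈ 386.00)
sqrt(q + (-107922 + 33738)/(214256 - 78117)) = sqrt(132399/343 + (-107922 + 33738)/(214256 - 78117)) = sqrt(132399/343 - 74184/136139) = sqrt(17999222349/46695677) = sqrt(17152772919593577)/6670811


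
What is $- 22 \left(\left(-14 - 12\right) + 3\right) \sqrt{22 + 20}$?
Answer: $506 \sqrt{42} \approx 3279.3$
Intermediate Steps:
$- 22 \left(\left(-14 - 12\right) + 3\right) \sqrt{22 + 20} = - 22 \left(-26 + 3\right) \sqrt{42} = \left(-22\right) \left(-23\right) \sqrt{42} = 506 \sqrt{42}$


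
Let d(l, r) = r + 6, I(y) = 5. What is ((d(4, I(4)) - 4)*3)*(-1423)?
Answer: -29883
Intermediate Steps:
d(l, r) = 6 + r
((d(4, I(4)) - 4)*3)*(-1423) = (((6 + 5) - 4)*3)*(-1423) = ((11 - 4)*3)*(-1423) = (7*3)*(-1423) = 21*(-1423) = -29883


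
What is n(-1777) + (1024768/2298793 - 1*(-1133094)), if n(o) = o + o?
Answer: 2596579669988/2298793 ≈ 1.1295e+6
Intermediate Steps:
n(o) = 2*o
n(-1777) + (1024768/2298793 - 1*(-1133094)) = 2*(-1777) + (1024768/2298793 - 1*(-1133094)) = -3554 + (1024768*(1/2298793) + 1133094) = -3554 + (1024768/2298793 + 1133094) = -3554 + 2604749580310/2298793 = 2596579669988/2298793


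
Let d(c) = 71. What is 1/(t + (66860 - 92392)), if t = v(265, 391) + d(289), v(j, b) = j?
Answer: -1/25196 ≈ -3.9689e-5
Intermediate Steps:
t = 336 (t = 265 + 71 = 336)
1/(t + (66860 - 92392)) = 1/(336 + (66860 - 92392)) = 1/(336 - 25532) = 1/(-25196) = -1/25196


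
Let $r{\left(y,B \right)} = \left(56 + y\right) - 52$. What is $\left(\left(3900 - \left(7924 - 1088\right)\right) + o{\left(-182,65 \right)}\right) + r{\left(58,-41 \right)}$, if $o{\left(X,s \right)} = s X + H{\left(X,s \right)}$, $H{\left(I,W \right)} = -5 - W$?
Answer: $-14774$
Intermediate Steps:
$o{\left(X,s \right)} = -5 - s + X s$ ($o{\left(X,s \right)} = s X - \left(5 + s\right) = X s - \left(5 + s\right) = -5 - s + X s$)
$r{\left(y,B \right)} = 4 + y$
$\left(\left(3900 - \left(7924 - 1088\right)\right) + o{\left(-182,65 \right)}\right) + r{\left(58,-41 \right)} = \left(\left(3900 - \left(7924 - 1088\right)\right) - 11900\right) + \left(4 + 58\right) = \left(\left(3900 - 6836\right) - 11900\right) + 62 = \left(-2936 - 11900\right) + 62 = -14836 + 62 = -14774$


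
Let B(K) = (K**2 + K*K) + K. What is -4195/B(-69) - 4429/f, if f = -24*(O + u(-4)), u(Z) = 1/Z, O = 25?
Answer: 13125169/1871694 ≈ 7.0125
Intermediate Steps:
B(K) = K + 2*K**2 (B(K) = (K**2 + K**2) + K = 2*K**2 + K = K + 2*K**2)
f = -594 (f = -24*(25 + 1/(-4)) = -24*(25 - 1/4) = -24*99/4 = -594)
-4195/B(-69) - 4429/f = -4195*(-1/(69*(1 + 2*(-69)))) - 4429/(-594) = -4195*(-1/(69*(1 - 138))) - 4429*(-1/594) = -4195/((-69*(-137))) + 4429/594 = -4195/9453 + 4429/594 = 13125169/1871694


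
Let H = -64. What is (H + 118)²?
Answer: 2916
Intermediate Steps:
(H + 118)² = (-64 + 118)² = 54² = 2916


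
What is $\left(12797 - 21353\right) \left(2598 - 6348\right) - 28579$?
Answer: $32056421$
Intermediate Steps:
$\left(12797 - 21353\right) \left(2598 - 6348\right) - 28579 = \left(-8556\right) \left(-3750\right) - 28579 = 32085000 - 28579 = 32056421$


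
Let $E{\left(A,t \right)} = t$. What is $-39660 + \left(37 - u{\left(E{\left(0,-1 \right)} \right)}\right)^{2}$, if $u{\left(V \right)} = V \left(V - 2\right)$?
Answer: $-38504$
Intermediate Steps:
$u{\left(V \right)} = V \left(-2 + V\right)$
$-39660 + \left(37 - u{\left(E{\left(0,-1 \right)} \right)}\right)^{2} = -39660 + \left(37 - - (-2 - 1)\right)^{2} = -39660 + \left(37 - \left(-1\right) \left(-3\right)\right)^{2} = -39660 + \left(37 - 3\right)^{2} = -39660 + 34^{2} = -39660 + 1156 = -38504$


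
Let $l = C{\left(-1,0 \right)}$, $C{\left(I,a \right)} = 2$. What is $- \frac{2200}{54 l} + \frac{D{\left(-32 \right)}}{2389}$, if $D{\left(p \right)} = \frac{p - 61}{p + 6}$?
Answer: $- \frac{34160189}{1677078} \approx -20.369$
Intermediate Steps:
$l = 2$
$D{\left(p \right)} = \frac{-61 + p}{6 + p}$
$- \frac{2200}{54 l} + \frac{D{\left(-32 \right)}}{2389} = - \frac{2200}{54 \cdot 2} + \frac{\frac{1}{6 - 32} \left(-61 - 32\right)}{2389} = - \frac{2200}{108} + \frac{1}{-26} \left(-93\right) \frac{1}{2389} = \left(-2200\right) \frac{1}{108} + \left(- \frac{1}{26}\right) \left(-93\right) \frac{1}{2389} = - \frac{550}{27} + \frac{93}{26} \cdot \frac{1}{2389} = - \frac{550}{27} + \frac{93}{62114} = - \frac{34160189}{1677078}$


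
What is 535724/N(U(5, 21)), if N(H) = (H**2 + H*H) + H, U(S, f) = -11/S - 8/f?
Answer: 310860900/6233 ≈ 49873.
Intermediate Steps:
N(H) = H + 2*H**2 (N(H) = (H**2 + H**2) + H = 2*H**2 + H = H + 2*H**2)
535724/N(U(5, 21)) = 535724/(((-11/5 - 8/21)*(1 + 2*(-11/5 - 8/21)))) = 535724/((-271*(1 + 2*(-271/105))/105)) = 535724/((-271*(1 - 542/105)/105)) = 535724/((-271/105*(-437/105))) = 535724/(118427/11025) = 535724*(11025/118427) = 310860900/6233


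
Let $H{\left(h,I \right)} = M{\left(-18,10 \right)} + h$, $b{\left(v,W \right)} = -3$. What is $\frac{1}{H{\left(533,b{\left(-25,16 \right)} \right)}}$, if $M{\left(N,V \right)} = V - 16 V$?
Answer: $\frac{1}{383} \approx 0.002611$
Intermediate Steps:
$M{\left(N,V \right)} = - 15 V$
$H{\left(h,I \right)} = -150 + h$ ($H{\left(h,I \right)} = \left(-15\right) 10 + h = -150 + h$)
$\frac{1}{H{\left(533,b{\left(-25,16 \right)} \right)}} = \frac{1}{-150 + 533} = \frac{1}{383}$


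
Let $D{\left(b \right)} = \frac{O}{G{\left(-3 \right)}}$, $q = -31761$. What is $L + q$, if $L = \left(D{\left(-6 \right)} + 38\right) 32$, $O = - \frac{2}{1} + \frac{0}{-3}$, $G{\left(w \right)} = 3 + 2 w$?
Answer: $- \frac{91571}{3} \approx -30524.0$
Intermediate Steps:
$O = -2$ ($O = \left(-2\right) 1 + 0 \left(- \frac{1}{3}\right) = -2 + 0 = -2$)
$D{\left(b \right)} = \frac{2}{3}$ ($D{\left(b \right)} = - \frac{2}{3 + 2 \left(-3\right)} = - \frac{2}{3 - 6} = - \frac{2}{-3} = \left(-2\right) \left(- \frac{1}{3}\right) = \frac{2}{3}$)
$L = \frac{3712}{3}$ ($L = \left(\frac{2}{3} + 38\right) 32 = \frac{116}{3} \cdot 32 = \frac{3712}{3} \approx 1237.3$)
$L + q = \frac{3712}{3} - 31761 = - \frac{91571}{3}$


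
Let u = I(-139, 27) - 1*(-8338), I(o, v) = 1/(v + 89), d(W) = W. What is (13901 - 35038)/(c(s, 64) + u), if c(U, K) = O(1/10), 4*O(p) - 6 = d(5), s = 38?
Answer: -612973/241882 ≈ -2.5342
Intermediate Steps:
I(o, v) = 1/(89 + v)
u = 967209/116 (u = 1/(89 + 27) - 1*(-8338) = 1/116 + 8338 = 967209/116 ≈ 8338.0)
O(p) = 11/4 (O(p) = 3/2 + (¼)*5 = 3/2 + 5/4 = 11/4)
c(U, K) = 11/4
(13901 - 35038)/(c(s, 64) + u) = (13901 - 35038)/(11/4 + 967209/116) = -21137/241882/29 = -21137*29/241882 = -612973/241882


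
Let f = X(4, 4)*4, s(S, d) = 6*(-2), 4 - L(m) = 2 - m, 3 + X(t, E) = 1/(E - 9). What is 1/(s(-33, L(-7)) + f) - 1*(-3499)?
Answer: 433871/124 ≈ 3499.0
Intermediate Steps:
X(t, E) = -3 + 1/(-9 + E) (X(t, E) = -3 + 1/(E - 9) = -3 + 1/(-9 + E))
L(m) = 2 + m (L(m) = 4 - (2 - m) = 4 + (-2 + m) = 2 + m)
s(S, d) = -12
f = -64/5 (f = ((28 - 3*4)/(-9 + 4))*4 = ((28 - 12)/(-5))*4 = -⅕*16*4 = -16/5*4 = -64/5 ≈ -12.800)
1/(s(-33, L(-7)) + f) - 1*(-3499) = 1/(-12 - 64/5) - 1*(-3499) = 1/(-124/5) + 3499 = -5/124 + 3499 = 433871/124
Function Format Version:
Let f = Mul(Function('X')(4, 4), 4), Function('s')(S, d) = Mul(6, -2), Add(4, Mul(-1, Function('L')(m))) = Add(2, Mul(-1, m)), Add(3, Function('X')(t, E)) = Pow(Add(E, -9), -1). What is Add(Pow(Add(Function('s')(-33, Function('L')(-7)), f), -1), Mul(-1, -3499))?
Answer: Rational(433871, 124) ≈ 3499.0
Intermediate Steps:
Function('X')(t, E) = Add(-3, Pow(Add(-9, E), -1)) (Function('X')(t, E) = Add(-3, Pow(Add(E, -9), -1)) = Add(-3, Pow(Add(-9, E), -1)))
Function('L')(m) = Add(2, m) (Function('L')(m) = Add(4, Mul(-1, Add(2, Mul(-1, m)))) = Add(4, Add(-2, m)) = Add(2, m))
Function('s')(S, d) = -12
f = Rational(-64, 5) (f = Mul(Mul(Pow(Add(-9, 4), -1), Add(28, Mul(-3, 4))), 4) = Mul(Mul(Pow(-5, -1), Add(28, -12)), 4) = Mul(Mul(Rational(-1, 5), 16), 4) = Mul(Rational(-16, 5), 4) = Rational(-64, 5) ≈ -12.800)
Add(Pow(Add(Function('s')(-33, Function('L')(-7)), f), -1), Mul(-1, -3499)) = Add(Pow(Add(-12, Rational(-64, 5)), -1), Mul(-1, -3499)) = Add(Pow(Rational(-124, 5), -1), 3499) = Add(Rational(-5, 124), 3499) = Rational(433871, 124)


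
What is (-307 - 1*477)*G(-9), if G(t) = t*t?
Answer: -63504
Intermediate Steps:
G(t) = t**2
(-307 - 1*477)*G(-9) = (-307 - 1*477)*(-9)**2 = (-307 - 477)*81 = -784*81 = -63504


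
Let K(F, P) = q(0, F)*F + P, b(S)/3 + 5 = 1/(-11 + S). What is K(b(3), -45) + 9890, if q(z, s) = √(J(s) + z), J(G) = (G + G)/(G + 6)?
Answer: 9845 - 123*√82/40 ≈ 9817.2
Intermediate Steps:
J(G) = 2*G/(6 + G) (J(G) = (2*G)/(6 + G) = 2*G/(6 + G))
b(S) = -15 + 3/(-11 + S)
q(z, s) = √(z + 2*s/(6 + s)) (q(z, s) = √(2*s/(6 + s) + z) = √(z + 2*s/(6 + s)))
K(F, P) = P + F*√2*√(F/(6 + F)) (K(F, P) = √((2*F + 0*(6 + F))/(6 + F))*F + P = √((2*F + 0)/(6 + F))*F + P = √((2*F)/(6 + F))*F + P = √(2*F/(6 + F))*F + P = (√2*√(F/(6 + F)))*F + P = F*√2*√(F/(6 + F)) + P = P + F*√2*√(F/(6 + F)))
K(b(3), -45) + 9890 = (-45 + (3*(56 - 5*3)/(-11 + 3))*√2*√((3*(56 - 5*3)/(-11 + 3))/(6 + 3*(56 - 5*3)/(-11 + 3)))) + 9890 = (-45 + (3*(56 - 15)/(-8))*√2*√((3*(56 - 15)/(-8))/(6 + 3*(56 - 15)/(-8)))) + 9890 = (-45 + (3*(-⅛)*41)*√2*√((3*(-⅛)*41)/(6 + 3*(-⅛)*41))) + 9890 = (-45 - 123*√2*√(-123/(8*(6 - 123/8)))/8) + 9890 = (-45 - 123*√2*√(-123/(8*(-75/8)))/8) + 9890 = (-45 - 123*√2*√(-123/8*(-8/75))/8) + 9890 = (-45 - 123*√2*√(41/25)/8) + 9890 = (-45 - 123*√2*√41/5/8) + 9890 = (-45 - 123*√82/40) + 9890 = 9845 - 123*√82/40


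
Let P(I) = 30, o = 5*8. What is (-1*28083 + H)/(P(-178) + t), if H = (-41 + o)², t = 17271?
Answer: -28082/17301 ≈ -1.6231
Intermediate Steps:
o = 40
H = 1 (H = (-41 + 40)² = (-1)² = 1)
(-1*28083 + H)/(P(-178) + t) = (-1*28083 + 1)/(30 + 17271) = (-28083 + 1)/17301 = -28082*1/17301 = -28082/17301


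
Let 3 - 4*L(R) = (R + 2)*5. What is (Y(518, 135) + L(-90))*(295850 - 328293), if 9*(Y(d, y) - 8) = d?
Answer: -205915721/36 ≈ -5.7199e+6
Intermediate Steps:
L(R) = -7/4 - 5*R/4 (L(R) = ¾ - (R + 2)*5/4 = ¾ - (2 + R)*5/4 = ¾ - (10 + 5*R)/4 = ¾ + (-5/2 - 5*R/4) = -7/4 - 5*R/4)
Y(d, y) = 8 + d/9
(Y(518, 135) + L(-90))*(295850 - 328293) = ((8 + (⅑)*518) + (-7/4 - 5/4*(-90)))*(295850 - 328293) = ((8 + 518/9) + (-7/4 + 225/2))*(-32443) = (590/9 + 443/4)*(-32443) = (6347/36)*(-32443) = -205915721/36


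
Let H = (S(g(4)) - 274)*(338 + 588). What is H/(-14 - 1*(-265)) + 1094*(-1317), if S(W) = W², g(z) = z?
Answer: -361879206/251 ≈ -1.4418e+6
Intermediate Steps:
H = -238908 (H = (4² - 274)*(338 + 588) = (16 - 274)*926 = -258*926 = -238908)
H/(-14 - 1*(-265)) + 1094*(-1317) = -238908/(-14 - 1*(-265)) + 1094*(-1317) = -238908/(-14 + 265) - 1440798 = -238908/251 - 1440798 = -361879206/251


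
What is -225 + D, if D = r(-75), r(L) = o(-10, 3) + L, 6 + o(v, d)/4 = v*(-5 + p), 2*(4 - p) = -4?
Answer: -364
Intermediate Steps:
p = 6 (p = 4 - ½*(-4) = 4 + 2 = 6)
o(v, d) = -24 + 4*v (o(v, d) = -24 + 4*(v*(-5 + 6)) = -24 + 4*(v*1) = -24 + 4*v)
r(L) = -64 + L (r(L) = (-24 + 4*(-10)) + L = (-24 - 40) + L = -64 + L)
D = -139 (D = -64 - 75 = -139)
-225 + D = -225 - 139 = -364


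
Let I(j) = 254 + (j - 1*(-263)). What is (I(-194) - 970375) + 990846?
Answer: 20794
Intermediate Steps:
I(j) = 517 + j (I(j) = 254 + (j + 263) = 254 + (263 + j) = 517 + j)
(I(-194) - 970375) + 990846 = ((517 - 194) - 970375) + 990846 = (323 - 970375) + 990846 = -970052 + 990846 = 20794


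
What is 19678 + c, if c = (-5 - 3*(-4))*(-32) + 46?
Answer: 19500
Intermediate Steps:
c = -178 (c = (-5 + 12)*(-32) + 46 = 7*(-32) + 46 = -224 + 46 = -178)
19678 + c = 19678 - 178 = 19500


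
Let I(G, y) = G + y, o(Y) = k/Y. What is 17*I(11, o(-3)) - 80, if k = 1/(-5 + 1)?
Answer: 1301/12 ≈ 108.42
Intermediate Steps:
k = -1/4 (k = 1/(-4) = -1/4 ≈ -0.25000)
o(Y) = -1/(4*Y)
17*I(11, o(-3)) - 80 = 17*(11 - 1/4/(-3)) - 80 = 17*(11 - 1/4*(-1/3)) - 80 = 17*(11 + 1/12) - 80 = 17*(133/12) - 80 = 2261/12 - 80 = 1301/12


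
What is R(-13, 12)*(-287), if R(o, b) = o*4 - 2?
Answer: 15498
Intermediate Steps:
R(o, b) = -2 + 4*o (R(o, b) = 4*o - 2 = -2 + 4*o)
R(-13, 12)*(-287) = (-2 + 4*(-13))*(-287) = (-2 - 52)*(-287) = -54*(-287) = 15498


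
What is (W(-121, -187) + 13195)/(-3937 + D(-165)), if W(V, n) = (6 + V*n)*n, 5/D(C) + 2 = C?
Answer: 176150598/164371 ≈ 1071.7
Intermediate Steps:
D(C) = 5/(-2 + C)
W(V, n) = n*(6 + V*n)
(W(-121, -187) + 13195)/(-3937 + D(-165)) = (-187*(6 - 121*(-187)) + 13195)/(-3937 + 5/(-2 - 165)) = (-187*(6 + 22627) + 13195)/(-3937 + 5/(-167)) = (-187*22633 + 13195)/(-3937 + 5*(-1/167)) = (-4232371 + 13195)/(-3937 - 5/167) = -4219176/(-657484/167) = -4219176*(-167/657484) = 176150598/164371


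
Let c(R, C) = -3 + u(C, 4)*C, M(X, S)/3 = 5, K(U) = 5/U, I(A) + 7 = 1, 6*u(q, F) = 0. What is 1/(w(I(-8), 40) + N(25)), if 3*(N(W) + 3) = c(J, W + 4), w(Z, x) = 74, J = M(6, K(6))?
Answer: 1/70 ≈ 0.014286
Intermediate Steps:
u(q, F) = 0 (u(q, F) = (⅙)*0 = 0)
I(A) = -6 (I(A) = -7 + 1 = -6)
M(X, S) = 15 (M(X, S) = 3*5 = 15)
J = 15
c(R, C) = -3 (c(R, C) = -3 + 0*C = -3 + 0 = -3)
N(W) = -4 (N(W) = -3 + (⅓)*(-3) = -3 - 1 = -4)
1/(w(I(-8), 40) + N(25)) = 1/(74 - 4) = 1/70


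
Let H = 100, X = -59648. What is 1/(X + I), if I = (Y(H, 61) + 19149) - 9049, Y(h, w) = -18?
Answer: -1/49566 ≈ -2.0175e-5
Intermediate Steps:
I = 10082 (I = (-18 + 19149) - 9049 = 19131 - 9049 = 10082)
1/(X + I) = 1/(-59648 + 10082) = 1/(-49566) = -1/49566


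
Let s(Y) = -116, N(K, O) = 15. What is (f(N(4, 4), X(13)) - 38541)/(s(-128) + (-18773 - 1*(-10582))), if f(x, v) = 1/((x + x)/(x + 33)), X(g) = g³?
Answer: 192697/41535 ≈ 4.6394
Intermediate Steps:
f(x, v) = (33 + x)/(2*x) (f(x, v) = 1/((2*x)/(33 + x)) = 1/(2*x/(33 + x)) = (33 + x)/(2*x))
(f(N(4, 4), X(13)) - 38541)/(s(-128) + (-18773 - 1*(-10582))) = ((½)*(33 + 15)/15 - 38541)/(-116 + (-18773 - 1*(-10582))) = ((½)*(1/15)*48 - 38541)/(-116 + (-18773 + 10582)) = (8/5 - 38541)/(-116 - 8191) = -192697/5/(-8307) = -192697/5*(-1/8307) = 192697/41535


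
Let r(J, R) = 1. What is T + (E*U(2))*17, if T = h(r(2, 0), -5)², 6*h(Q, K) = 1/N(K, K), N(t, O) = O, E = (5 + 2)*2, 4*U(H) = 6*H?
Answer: 642601/900 ≈ 714.00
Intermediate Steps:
U(H) = 3*H/2 (U(H) = (6*H)/4 = 3*H/2)
E = 14 (E = 7*2 = 14)
h(Q, K) = 1/(6*K)
T = 1/900 (T = ((⅙)/(-5))² = ((⅙)*(-⅕))² = (-1/30)² = 1/900 ≈ 0.0011111)
T + (E*U(2))*17 = 1/900 + (14*((3/2)*2))*17 = 1/900 + (14*3)*17 = 1/900 + 42*17 = 1/900 + 714 = 642601/900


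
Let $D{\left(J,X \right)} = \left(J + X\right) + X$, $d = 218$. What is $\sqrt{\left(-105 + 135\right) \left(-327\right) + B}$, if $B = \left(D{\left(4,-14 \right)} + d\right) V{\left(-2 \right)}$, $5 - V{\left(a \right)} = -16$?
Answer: $2 i \sqrt{1434} \approx 75.736 i$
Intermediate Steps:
$V{\left(a \right)} = 21$ ($V{\left(a \right)} = 5 - -16 = 5 + 16 = 21$)
$D{\left(J,X \right)} = J + 2 X$
$B = 4074$ ($B = \left(\left(4 + 2 \left(-14\right)\right) + 218\right) 21 = \left(\left(4 - 28\right) + 218\right) 21 = \left(-24 + 218\right) 21 = 194 \cdot 21 = 4074$)
$\sqrt{\left(-105 + 135\right) \left(-327\right) + B} = \sqrt{\left(-105 + 135\right) \left(-327\right) + 4074} = \sqrt{30 \left(-327\right) + 4074} = \sqrt{-9810 + 4074} = \sqrt{-5736} = 2 i \sqrt{1434}$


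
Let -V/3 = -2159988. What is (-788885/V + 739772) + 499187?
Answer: 8028408928591/6479964 ≈ 1.2390e+6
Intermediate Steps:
V = 6479964 (V = -3*(-2159988) = 6479964)
(-788885/V + 739772) + 499187 = (-788885/6479964 + 739772) + 499187 = 4793695139323/6479964 + 499187 = 8028408928591/6479964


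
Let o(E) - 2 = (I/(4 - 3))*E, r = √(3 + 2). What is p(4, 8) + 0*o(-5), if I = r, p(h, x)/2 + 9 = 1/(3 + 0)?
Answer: -52/3 ≈ -17.333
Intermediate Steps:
p(h, x) = -52/3 (p(h, x) = -18 + 2/(3 + 0) = -18 + 2/3 = -18 + 2*(⅓) = -18 + ⅔ = -52/3)
r = √5 ≈ 2.2361
I = √5 ≈ 2.2361
o(E) = 2 + E*√5 (o(E) = 2 + (√5/(4 - 3))*E = 2 + (√5/1)*E = 2 + (√5*1)*E = 2 + √5*E = 2 + E*√5)
p(4, 8) + 0*o(-5) = -52/3 + 0*(2 - 5*√5) = -52/3 + 0 = -52/3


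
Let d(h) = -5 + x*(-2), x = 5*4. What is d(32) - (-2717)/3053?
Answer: -134668/3053 ≈ -44.110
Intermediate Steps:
x = 20
d(h) = -45 (d(h) = -5 + 20*(-2) = -5 - 40 = -45)
d(32) - (-2717)/3053 = -45 - (-2717)/3053 = -45 - 1*(-2717/3053) = -45 + 2717/3053 = -134668/3053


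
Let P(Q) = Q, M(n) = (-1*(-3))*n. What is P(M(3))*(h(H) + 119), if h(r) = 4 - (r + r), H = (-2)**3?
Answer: 1251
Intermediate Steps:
H = -8
M(n) = 3*n
h(r) = 4 - 2*r
P(M(3))*(h(H) + 119) = (3*3)*((4 - 2*(-8)) + 119) = 9*((4 + 16) + 119) = 9*(20 + 119) = 9*139 = 1251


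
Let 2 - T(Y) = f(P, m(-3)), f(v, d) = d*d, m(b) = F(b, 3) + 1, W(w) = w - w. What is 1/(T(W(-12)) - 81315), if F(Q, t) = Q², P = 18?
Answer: -1/81413 ≈ -1.2283e-5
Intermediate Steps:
W(w) = 0
m(b) = 1 + b² (m(b) = b² + 1 = 1 + b²)
f(v, d) = d²
T(Y) = -98 (T(Y) = 2 - (1 + (-3)²)² = 2 - (1 + 9)² = 2 - 1*10² = 2 - 1*100 = 2 - 100 = -98)
1/(T(W(-12)) - 81315) = 1/(-98 - 81315) = 1/(-81413) = -1/81413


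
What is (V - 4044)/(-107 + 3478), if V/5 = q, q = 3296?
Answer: 12436/3371 ≈ 3.6891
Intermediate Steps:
V = 16480 (V = 5*3296 = 16480)
(V - 4044)/(-107 + 3478) = (16480 - 4044)/(-107 + 3478) = 12436/3371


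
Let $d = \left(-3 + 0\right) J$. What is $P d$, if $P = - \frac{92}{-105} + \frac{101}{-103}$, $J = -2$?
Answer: $- \frac{2258}{3605} \approx -0.62635$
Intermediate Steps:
$P = - \frac{1129}{10815}$ ($P = \left(-92\right) \left(- \frac{1}{105}\right) + 101 \left(- \frac{1}{103}\right) = \frac{92}{105} - \frac{101}{103} = - \frac{1129}{10815} \approx -0.10439$)
$d = 6$ ($d = \left(-3 + 0\right) \left(-2\right) = \left(-3\right) \left(-2\right) = 6$)
$P d = \left(- \frac{1129}{10815}\right) 6 = - \frac{2258}{3605}$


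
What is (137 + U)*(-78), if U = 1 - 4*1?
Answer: -10452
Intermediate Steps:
U = -3 (U = 1 - 4 = -3)
(137 + U)*(-78) = (137 - 3)*(-78) = 134*(-78) = -10452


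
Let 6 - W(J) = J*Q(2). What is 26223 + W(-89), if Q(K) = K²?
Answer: 26585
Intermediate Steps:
W(J) = 6 - 4*J (W(J) = 6 - J*2² = 6 - J*4 = 6 - 4*J)
26223 + W(-89) = 26223 + (6 - 4*(-89)) = 26223 + (6 + 356) = 26223 + 362 = 26585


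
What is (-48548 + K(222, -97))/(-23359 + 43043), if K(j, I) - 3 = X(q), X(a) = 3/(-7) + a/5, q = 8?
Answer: -849517/344470 ≈ -2.4662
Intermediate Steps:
X(a) = -3/7 + a/5 (X(a) = 3*(-⅐) + a*(⅕) = -3/7 + a/5)
K(j, I) = 146/35 (K(j, I) = 3 + (-3/7 + (⅕)*8) = 3 + (-3/7 + 8/5) = 3 + 41/35 = 146/35)
(-48548 + K(222, -97))/(-23359 + 43043) = (-48548 + 146/35)/(-23359 + 43043) = -1699034/35/19684 = -1699034/35*1/19684 = -849517/344470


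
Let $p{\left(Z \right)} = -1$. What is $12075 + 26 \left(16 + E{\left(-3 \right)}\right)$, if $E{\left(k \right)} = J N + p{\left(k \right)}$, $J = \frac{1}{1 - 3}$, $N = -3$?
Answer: $12504$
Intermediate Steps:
$J = - \frac{1}{2}$ ($J = \frac{1}{-2} = - \frac{1}{2} \approx -0.5$)
$E{\left(k \right)} = \frac{1}{2}$ ($E{\left(k \right)} = \left(- \frac{1}{2}\right) \left(-3\right) - 1 = \frac{3}{2} - 1 = \frac{1}{2}$)
$12075 + 26 \left(16 + E{\left(-3 \right)}\right) = 12075 + 26 \left(16 + \frac{1}{2}\right) = 12075 + 26 \cdot \frac{33}{2} = 12075 + 429 = 12504$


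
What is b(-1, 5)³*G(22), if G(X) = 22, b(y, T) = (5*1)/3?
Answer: 2750/27 ≈ 101.85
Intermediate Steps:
b(y, T) = 5/3 (b(y, T) = 5*(⅓) = 5/3)
b(-1, 5)³*G(22) = (5/3)³*22 = (125/27)*22 = 2750/27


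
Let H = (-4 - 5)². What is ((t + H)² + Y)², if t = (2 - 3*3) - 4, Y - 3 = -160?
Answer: 22496049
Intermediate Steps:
Y = -157 (Y = 3 - 160 = -157)
H = 81 (H = (-9)² = 81)
t = -11 (t = (2 - 9) - 4 = -7 - 4 = -11)
((t + H)² + Y)² = ((-11 + 81)² - 157)² = (70² - 157)² = (4900 - 157)² = 4743² = 22496049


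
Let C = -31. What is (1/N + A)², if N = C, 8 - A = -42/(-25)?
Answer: 23746129/600625 ≈ 39.536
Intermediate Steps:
A = 158/25 (A = 8 - (-42)/(-25) = 8 - (-42)*(-1)/25 = 8 - 1*42/25 = 8 - 42/25 = 158/25 ≈ 6.3200)
N = -31
(1/N + A)² = (1/(-31) + 158/25)² = (-1/31 + 158/25)² = (4873/775)² = 23746129/600625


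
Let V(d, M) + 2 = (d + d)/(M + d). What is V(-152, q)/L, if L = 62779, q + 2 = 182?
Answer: -90/439453 ≈ -0.00020480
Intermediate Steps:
q = 180 (q = -2 + 182 = 180)
V(d, M) = -2 + 2*d/(M + d) (V(d, M) = -2 + (d + d)/(M + d) = -2 + (2*d)/(M + d) = -2 + 2*d/(M + d))
V(-152, q)/L = -2*180/(180 - 152)/62779 = -2*180/28*(1/62779) = -2*180*1/28*(1/62779) = -90/7*1/62779 = -90/439453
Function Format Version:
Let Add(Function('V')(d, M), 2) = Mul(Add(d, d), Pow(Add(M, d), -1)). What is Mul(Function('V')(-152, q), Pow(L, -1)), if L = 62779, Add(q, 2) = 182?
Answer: Rational(-90, 439453) ≈ -0.00020480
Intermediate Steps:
q = 180 (q = Add(-2, 182) = 180)
Function('V')(d, M) = Add(-2, Mul(2, d, Pow(Add(M, d), -1))) (Function('V')(d, M) = Add(-2, Mul(Add(d, d), Pow(Add(M, d), -1))) = Add(-2, Mul(Mul(2, d), Pow(Add(M, d), -1))) = Add(-2, Mul(2, d, Pow(Add(M, d), -1))))
Mul(Function('V')(-152, q), Pow(L, -1)) = Mul(Mul(-2, 180, Pow(Add(180, -152), -1)), Pow(62779, -1)) = Mul(Mul(-2, 180, Pow(28, -1)), Rational(1, 62779)) = Mul(Mul(-2, 180, Rational(1, 28)), Rational(1, 62779)) = Mul(Rational(-90, 7), Rational(1, 62779)) = Rational(-90, 439453)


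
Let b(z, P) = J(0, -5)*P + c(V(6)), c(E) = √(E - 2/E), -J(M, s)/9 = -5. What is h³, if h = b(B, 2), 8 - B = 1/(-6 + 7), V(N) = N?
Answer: (270 + √51)³/27 ≈ 7.8839e+5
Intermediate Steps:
J(M, s) = 45 (J(M, s) = -9*(-5) = 45)
B = 7 (B = 8 - 1/(-6 + 7) = 8 - 1/1 = 8 - 1*1 = 8 - 1 = 7)
b(z, P) = 45*P + √51/3 (b(z, P) = 45*P + √(6 - 2/6) = 45*P + √(6 - 2*⅙) = 45*P + √(6 - ⅓) = 45*P + √(17/3) = 45*P + √51/3)
h = 90 + √51/3 (h = 45*2 + √51/3 = 90 + √51/3 ≈ 92.380)
h³ = (90 + √51/3)³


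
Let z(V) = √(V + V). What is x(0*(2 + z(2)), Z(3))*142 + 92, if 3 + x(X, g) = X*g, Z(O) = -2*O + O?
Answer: -334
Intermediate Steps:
Z(O) = -O
z(V) = √2*√V (z(V) = √(2*V) = √2*√V)
x(X, g) = -3 + X*g
x(0*(2 + z(2)), Z(3))*142 + 92 = (-3 + (0*(2 + √2*√2))*(-1*3))*142 + 92 = (-3 + (0*(2 + 2))*(-3))*142 + 92 = (-3 + (0*4)*(-3))*142 + 92 = (-3 + 0*(-3))*142 + 92 = (-3 + 0)*142 + 92 = -3*142 + 92 = -426 + 92 = -334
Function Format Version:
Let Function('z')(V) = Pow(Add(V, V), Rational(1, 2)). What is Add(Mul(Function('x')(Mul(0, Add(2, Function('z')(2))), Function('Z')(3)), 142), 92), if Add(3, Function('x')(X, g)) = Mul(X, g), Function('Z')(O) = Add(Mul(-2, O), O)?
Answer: -334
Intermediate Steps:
Function('Z')(O) = Mul(-1, O)
Function('z')(V) = Mul(Pow(2, Rational(1, 2)), Pow(V, Rational(1, 2))) (Function('z')(V) = Pow(Mul(2, V), Rational(1, 2)) = Mul(Pow(2, Rational(1, 2)), Pow(V, Rational(1, 2))))
Function('x')(X, g) = Add(-3, Mul(X, g))
Add(Mul(Function('x')(Mul(0, Add(2, Function('z')(2))), Function('Z')(3)), 142), 92) = Add(Mul(Add(-3, Mul(Mul(0, Add(2, Mul(Pow(2, Rational(1, 2)), Pow(2, Rational(1, 2))))), Mul(-1, 3))), 142), 92) = Add(Mul(Add(-3, Mul(Mul(0, Add(2, 2)), -3)), 142), 92) = Add(Mul(Add(-3, Mul(Mul(0, 4), -3)), 142), 92) = Add(Mul(Add(-3, Mul(0, -3)), 142), 92) = Add(Mul(Add(-3, 0), 142), 92) = Add(Mul(-3, 142), 92) = Add(-426, 92) = -334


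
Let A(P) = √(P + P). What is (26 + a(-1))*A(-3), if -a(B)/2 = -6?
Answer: 38*I*√6 ≈ 93.081*I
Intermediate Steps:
a(B) = 12 (a(B) = -2*(-6) = 12)
A(P) = √2*√P (A(P) = √(2*P) = √2*√P)
(26 + a(-1))*A(-3) = (26 + 12)*(√2*√(-3)) = 38*(√2*(I*√3)) = 38*(I*√6) = 38*I*√6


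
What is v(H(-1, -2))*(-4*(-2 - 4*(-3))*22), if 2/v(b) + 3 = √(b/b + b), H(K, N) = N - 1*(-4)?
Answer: 880 + 880*√3/3 ≈ 1388.1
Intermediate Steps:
H(K, N) = 4 + N (H(K, N) = N + 4 = 4 + N)
v(b) = 2/(-3 + √(1 + b)) (v(b) = 2/(-3 + √(b/b + b)) = 2/(-3 + √(1 + b)))
v(H(-1, -2))*(-4*(-2 - 4*(-3))*22) = (2/(-3 + √(1 + (4 - 2))))*(-4*(-2 - 4*(-3))*22) = (2/(-3 + √(1 + 2)))*(-4*(-2 + 12)*22) = (2/(-3 + √3))*(-4*10*22) = (2/(-3 + √3))*(-40*22) = (2/(-3 + √3))*(-1*880) = (2/(-3 + √3))*(-880) = -1760/(-3 + √3)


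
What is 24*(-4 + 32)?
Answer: 672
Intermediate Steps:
24*(-4 + 32) = 24*28 = 672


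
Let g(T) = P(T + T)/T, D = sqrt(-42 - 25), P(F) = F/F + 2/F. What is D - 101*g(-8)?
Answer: 707/64 + I*sqrt(67) ≈ 11.047 + 8.1853*I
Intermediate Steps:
P(F) = 1 + 2/F
D = I*sqrt(67) (D = sqrt(-67) = I*sqrt(67) ≈ 8.1853*I)
g(T) = (2 + 2*T)/(2*T**2) (g(T) = ((2 + (T + T))/(T + T))/T = ((2 + 2*T)/((2*T)))/T = ((1/(2*T))*(2 + 2*T))/T = ((2 + 2*T)/(2*T))/T = (2 + 2*T)/(2*T**2))
D - 101*g(-8) = I*sqrt(67) - 101*(1 - 8)/(-8)**2 = I*sqrt(67) - 101*(-7)/64 = I*sqrt(67) - 101*(-7/64) = I*sqrt(67) + 707/64 = 707/64 + I*sqrt(67)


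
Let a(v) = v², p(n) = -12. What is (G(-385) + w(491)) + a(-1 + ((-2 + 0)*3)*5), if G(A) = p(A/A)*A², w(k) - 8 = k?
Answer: -1777240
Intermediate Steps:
w(k) = 8 + k
G(A) = -12*A²
(G(-385) + w(491)) + a(-1 + ((-2 + 0)*3)*5) = (-12*(-385)² + (8 + 491)) + (-1 + ((-2 + 0)*3)*5)² = (-12*148225 + 499) + (-1 - 2*3*5)² = (-1778700 + 499) + (-1 - 6*5)² = -1778201 + (-1 - 30)² = -1778201 + (-31)² = -1778201 + 961 = -1777240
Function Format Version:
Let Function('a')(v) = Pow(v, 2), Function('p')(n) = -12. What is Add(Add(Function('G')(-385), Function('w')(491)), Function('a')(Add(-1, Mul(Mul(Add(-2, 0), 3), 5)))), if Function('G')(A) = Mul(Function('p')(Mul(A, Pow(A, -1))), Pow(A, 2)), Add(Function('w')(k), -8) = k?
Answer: -1777240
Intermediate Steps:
Function('w')(k) = Add(8, k)
Function('G')(A) = Mul(-12, Pow(A, 2))
Add(Add(Function('G')(-385), Function('w')(491)), Function('a')(Add(-1, Mul(Mul(Add(-2, 0), 3), 5)))) = Add(Add(Mul(-12, Pow(-385, 2)), Add(8, 491)), Pow(Add(-1, Mul(Mul(Add(-2, 0), 3), 5)), 2)) = Add(Add(Mul(-12, 148225), 499), Pow(Add(-1, Mul(Mul(-2, 3), 5)), 2)) = Add(Add(-1778700, 499), Pow(Add(-1, Mul(-6, 5)), 2)) = Add(-1778201, Pow(Add(-1, -30), 2)) = Add(-1778201, Pow(-31, 2)) = Add(-1778201, 961) = -1777240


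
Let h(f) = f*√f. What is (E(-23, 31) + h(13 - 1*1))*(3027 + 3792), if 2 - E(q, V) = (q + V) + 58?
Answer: -436416 + 163656*√3 ≈ -1.5296e+5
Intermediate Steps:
E(q, V) = -56 - V - q (E(q, V) = 2 - ((q + V) + 58) = 2 - ((V + q) + 58) = 2 - (58 + V + q) = 2 + (-58 - V - q) = -56 - V - q)
h(f) = f^(3/2)
(E(-23, 31) + h(13 - 1*1))*(3027 + 3792) = ((-56 - 1*31 - 1*(-23)) + (13 - 1*1)^(3/2))*(3027 + 3792) = ((-56 - 31 + 23) + (13 - 1)^(3/2))*6819 = (-64 + 12^(3/2))*6819 = (-64 + 24*√3)*6819 = -436416 + 163656*√3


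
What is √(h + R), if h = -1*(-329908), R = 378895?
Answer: √708803 ≈ 841.90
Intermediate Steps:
h = 329908
√(h + R) = √(329908 + 378895) = √708803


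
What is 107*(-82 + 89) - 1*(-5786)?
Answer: 6535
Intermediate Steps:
107*(-82 + 89) - 1*(-5786) = 107*7 + 5786 = 749 + 5786 = 6535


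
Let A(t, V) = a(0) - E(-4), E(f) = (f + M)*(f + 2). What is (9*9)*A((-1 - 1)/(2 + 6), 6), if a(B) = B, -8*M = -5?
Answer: -2187/4 ≈ -546.75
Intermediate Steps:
M = 5/8 (M = -⅛*(-5) = 5/8 ≈ 0.62500)
E(f) = (2 + f)*(5/8 + f) (E(f) = (f + 5/8)*(f + 2) = (5/8 + f)*(2 + f) = (2 + f)*(5/8 + f))
A(t, V) = -27/4 (A(t, V) = 0 - (5/4 + (-4)² + (21/8)*(-4)) = 0 - (5/4 + 16 - 21/2) = 0 - 1*27/4 = 0 - 27/4 = -27/4)
(9*9)*A((-1 - 1)/(2 + 6), 6) = (9*9)*(-27/4) = 81*(-27/4) = -2187/4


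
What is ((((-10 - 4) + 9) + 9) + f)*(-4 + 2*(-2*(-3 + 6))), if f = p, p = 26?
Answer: -480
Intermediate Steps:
f = 26
((((-10 - 4) + 9) + 9) + f)*(-4 + 2*(-2*(-3 + 6))) = ((((-10 - 4) + 9) + 9) + 26)*(-4 + 2*(-2*(-3 + 6))) = (((-14 + 9) + 9) + 26)*(-4 + 2*(-2*3)) = ((-5 + 9) + 26)*(-4 + 2*(-6)) = (4 + 26)*(-4 - 12) = 30*(-16) = -480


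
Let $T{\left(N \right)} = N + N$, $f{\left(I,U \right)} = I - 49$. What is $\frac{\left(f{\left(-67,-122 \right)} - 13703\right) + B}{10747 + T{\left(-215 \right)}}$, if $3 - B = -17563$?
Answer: $\frac{1249}{3439} \approx 0.36319$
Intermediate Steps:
$f{\left(I,U \right)} = -49 + I$
$B = 17566$ ($B = 3 - -17563 = 3 + 17563 = 17566$)
$T{\left(N \right)} = 2 N$
$\frac{\left(f{\left(-67,-122 \right)} - 13703\right) + B}{10747 + T{\left(-215 \right)}} = \frac{\left(\left(-49 - 67\right) - 13703\right) + 17566}{10747 + 2 \left(-215\right)} = \frac{\left(-116 - 13703\right) + 17566}{10747 - 430} = \frac{-13819 + 17566}{10317} = 3747 \cdot \frac{1}{10317} = \frac{1249}{3439}$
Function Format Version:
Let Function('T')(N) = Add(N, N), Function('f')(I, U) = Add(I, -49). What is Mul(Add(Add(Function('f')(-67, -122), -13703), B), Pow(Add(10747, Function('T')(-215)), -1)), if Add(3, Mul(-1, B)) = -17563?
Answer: Rational(1249, 3439) ≈ 0.36319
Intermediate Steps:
Function('f')(I, U) = Add(-49, I)
B = 17566 (B = Add(3, Mul(-1, -17563)) = Add(3, 17563) = 17566)
Function('T')(N) = Mul(2, N)
Mul(Add(Add(Function('f')(-67, -122), -13703), B), Pow(Add(10747, Function('T')(-215)), -1)) = Mul(Add(Add(Add(-49, -67), -13703), 17566), Pow(Add(10747, Mul(2, -215)), -1)) = Mul(Add(Add(-116, -13703), 17566), Pow(Add(10747, -430), -1)) = Mul(Add(-13819, 17566), Pow(10317, -1)) = Mul(3747, Rational(1, 10317)) = Rational(1249, 3439)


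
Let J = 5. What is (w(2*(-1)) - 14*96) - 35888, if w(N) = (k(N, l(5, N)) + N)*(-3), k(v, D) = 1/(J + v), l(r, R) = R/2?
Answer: -37227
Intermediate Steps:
l(r, R) = R/2 (l(r, R) = R*(½) = R/2)
k(v, D) = 1/(5 + v)
w(N) = -3*N - 3/(5 + N) (w(N) = (1/(5 + N) + N)*(-3) = (N + 1/(5 + N))*(-3) = -3*N - 3/(5 + N))
(w(2*(-1)) - 14*96) - 35888 = (3*(-1 - 2*(-1)*(5 + 2*(-1)))/(5 + 2*(-1)) - 14*96) - 35888 = (3*(-1 - 1*(-2)*(5 - 2))/(5 - 2) - 1344) - 35888 = (3*(-1 - 1*(-2)*3)/3 - 1344) - 35888 = (3*(⅓)*(-1 + 6) - 1344) - 35888 = (3*(⅓)*5 - 1344) - 35888 = (5 - 1344) - 35888 = -1339 - 35888 = -37227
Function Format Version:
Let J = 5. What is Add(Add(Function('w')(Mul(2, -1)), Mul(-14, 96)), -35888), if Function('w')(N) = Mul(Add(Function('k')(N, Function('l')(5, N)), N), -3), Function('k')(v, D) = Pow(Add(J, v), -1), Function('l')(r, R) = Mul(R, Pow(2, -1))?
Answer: -37227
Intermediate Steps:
Function('l')(r, R) = Mul(Rational(1, 2), R) (Function('l')(r, R) = Mul(R, Rational(1, 2)) = Mul(Rational(1, 2), R))
Function('k')(v, D) = Pow(Add(5, v), -1)
Function('w')(N) = Add(Mul(-3, N), Mul(-3, Pow(Add(5, N), -1))) (Function('w')(N) = Mul(Add(Pow(Add(5, N), -1), N), -3) = Mul(Add(N, Pow(Add(5, N), -1)), -3) = Add(Mul(-3, N), Mul(-3, Pow(Add(5, N), -1))))
Add(Add(Function('w')(Mul(2, -1)), Mul(-14, 96)), -35888) = Add(Add(Mul(3, Pow(Add(5, Mul(2, -1)), -1), Add(-1, Mul(-1, Mul(2, -1), Add(5, Mul(2, -1))))), Mul(-14, 96)), -35888) = Add(Add(Mul(3, Pow(Add(5, -2), -1), Add(-1, Mul(-1, -2, Add(5, -2)))), -1344), -35888) = Add(Add(Mul(3, Pow(3, -1), Add(-1, Mul(-1, -2, 3))), -1344), -35888) = Add(Add(Mul(3, Rational(1, 3), Add(-1, 6)), -1344), -35888) = Add(Add(Mul(3, Rational(1, 3), 5), -1344), -35888) = Add(Add(5, -1344), -35888) = Add(-1339, -35888) = -37227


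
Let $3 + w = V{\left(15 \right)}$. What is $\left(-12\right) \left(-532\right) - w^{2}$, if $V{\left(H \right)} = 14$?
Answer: $6263$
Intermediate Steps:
$w = 11$ ($w = -3 + 14 = 11$)
$\left(-12\right) \left(-532\right) - w^{2} = \left(-12\right) \left(-532\right) - 11^{2} = 6384 - 121 = 6263$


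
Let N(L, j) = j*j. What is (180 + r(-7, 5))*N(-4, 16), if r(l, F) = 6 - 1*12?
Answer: 44544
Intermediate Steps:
r(l, F) = -6 (r(l, F) = 6 - 12 = -6)
N(L, j) = j**2
(180 + r(-7, 5))*N(-4, 16) = (180 - 6)*16**2 = 174*256 = 44544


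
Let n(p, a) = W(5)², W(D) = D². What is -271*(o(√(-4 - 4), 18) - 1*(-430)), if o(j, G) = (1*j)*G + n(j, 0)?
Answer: -285905 - 9756*I*√2 ≈ -2.8591e+5 - 13797.0*I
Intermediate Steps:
n(p, a) = 625 (n(p, a) = (5²)² = 25² = 625)
o(j, G) = 625 + G*j (o(j, G) = (1*j)*G + 625 = j*G + 625 = G*j + 625 = 625 + G*j)
-271*(o(√(-4 - 4), 18) - 1*(-430)) = -271*((625 + 18*√(-4 - 4)) - 1*(-430)) = -271*((625 + 18*√(-8)) + 430) = -271*((625 + 18*(2*I*√2)) + 430) = -271*((625 + 36*I*√2) + 430) = -271*(1055 + 36*I*√2) = -285905 - 9756*I*√2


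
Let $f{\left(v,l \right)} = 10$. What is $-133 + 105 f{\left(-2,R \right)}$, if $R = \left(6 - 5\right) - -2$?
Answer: $917$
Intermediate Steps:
$R = 3$ ($R = \left(6 - 5\right) + 2 = 1 + 2 = 3$)
$-133 + 105 f{\left(-2,R \right)} = -133 + 105 \cdot 10 = -133 + 1050 = 917$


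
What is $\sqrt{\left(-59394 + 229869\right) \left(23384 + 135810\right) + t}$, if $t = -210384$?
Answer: $\sqrt{27138386766} \approx 1.6474 \cdot 10^{5}$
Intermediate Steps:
$\sqrt{\left(-59394 + 229869\right) \left(23384 + 135810\right) + t} = \sqrt{\left(-59394 + 229869\right) \left(23384 + 135810\right) - 210384} = \sqrt{170475 \cdot 159194 - 210384} = \sqrt{27138597150 - 210384} = \sqrt{27138386766}$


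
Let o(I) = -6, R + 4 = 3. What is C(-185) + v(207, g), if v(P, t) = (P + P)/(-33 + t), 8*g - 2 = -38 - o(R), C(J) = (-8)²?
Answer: 2584/49 ≈ 52.735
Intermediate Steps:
R = -1 (R = -4 + 3 = -1)
C(J) = 64
g = -15/4 (g = ¼ + (-38 - 1*(-6))/8 = ¼ + (-38 + 6)/8 = ¼ + (⅛)*(-32) = ¼ - 4 = -15/4 ≈ -3.7500)
v(P, t) = 2*P/(-33 + t) (v(P, t) = (2*P)/(-33 + t) = 2*P/(-33 + t))
C(-185) + v(207, g) = 64 + 2*207/(-33 - 15/4) = 64 + 2*207/(-147/4) = 64 + 2*207*(-4/147) = 64 - 552/49 = 2584/49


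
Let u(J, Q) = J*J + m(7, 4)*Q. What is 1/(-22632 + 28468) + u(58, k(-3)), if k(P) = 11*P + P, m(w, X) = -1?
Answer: 19842401/5836 ≈ 3400.0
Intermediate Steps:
k(P) = 12*P
u(J, Q) = J² - Q (u(J, Q) = J*J - Q = J² - Q)
1/(-22632 + 28468) + u(58, k(-3)) = 1/(-22632 + 28468) + (58² - 12*(-3)) = 1/5836 + (3364 - 1*(-36)) = 1/5836 + (3364 + 36) = 1/5836 + 3400 = 19842401/5836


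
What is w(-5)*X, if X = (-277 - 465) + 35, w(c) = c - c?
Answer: 0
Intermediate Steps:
w(c) = 0
X = -707 (X = -742 + 35 = -707)
w(-5)*X = 0*(-707) = 0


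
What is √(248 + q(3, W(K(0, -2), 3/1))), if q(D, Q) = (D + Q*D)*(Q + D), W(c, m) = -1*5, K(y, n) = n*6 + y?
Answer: 4*√17 ≈ 16.492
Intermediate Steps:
K(y, n) = y + 6*n (K(y, n) = 6*n + y = y + 6*n)
W(c, m) = -5
q(D, Q) = (D + Q)*(D + D*Q) (q(D, Q) = (D + D*Q)*(D + Q) = (D + Q)*(D + D*Q))
√(248 + q(3, W(K(0, -2), 3/1))) = √(248 + 3*(3 - 5 + (-5)² + 3*(-5))) = √(248 + 3*(3 - 5 + 25 - 15)) = √(248 + 3*8) = √(248 + 24) = √272 = 4*√17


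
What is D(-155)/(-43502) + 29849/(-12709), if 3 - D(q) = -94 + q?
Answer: -650846933/276433459 ≈ -2.3544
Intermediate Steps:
D(q) = 97 - q (D(q) = 3 - (-94 + q) = 3 + (94 - q) = 97 - q)
D(-155)/(-43502) + 29849/(-12709) = (97 - 1*(-155))/(-43502) + 29849/(-12709) = (97 + 155)*(-1/43502) + 29849*(-1/12709) = 252*(-1/43502) - 29849/12709 = -126/21751 - 29849/12709 = -650846933/276433459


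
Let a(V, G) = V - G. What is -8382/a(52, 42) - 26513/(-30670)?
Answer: -25681081/30670 ≈ -837.34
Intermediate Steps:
-8382/a(52, 42) - 26513/(-30670) = -8382/(52 - 1*42) - 26513/(-30670) = -8382/(52 - 42) - 26513*(-1/30670) = -8382/10 + 26513/30670 = -8382*⅒ + 26513/30670 = -4191/5 + 26513/30670 = -25681081/30670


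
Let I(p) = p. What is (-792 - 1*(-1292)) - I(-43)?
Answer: 543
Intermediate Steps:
(-792 - 1*(-1292)) - I(-43) = (-792 - 1*(-1292)) - 1*(-43) = (-792 + 1292) + 43 = 500 + 43 = 543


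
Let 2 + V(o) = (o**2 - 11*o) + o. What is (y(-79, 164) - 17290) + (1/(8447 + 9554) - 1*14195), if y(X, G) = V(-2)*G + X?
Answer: -503235955/18001 ≈ -27956.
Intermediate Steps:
V(o) = -2 + o**2 - 10*o (V(o) = -2 + ((o**2 - 11*o) + o) = -2 + (o**2 - 10*o) = -2 + o**2 - 10*o)
y(X, G) = X + 22*G (y(X, G) = (-2 + (-2)**2 - 10*(-2))*G + X = (-2 + 4 + 20)*G + X = 22*G + X = X + 22*G)
(y(-79, 164) - 17290) + (1/(8447 + 9554) - 1*14195) = ((-79 + 22*164) - 17290) + (1/(8447 + 9554) - 1*14195) = ((-79 + 3608) - 17290) + (1/18001 - 14195) = (3529 - 17290) + (1/18001 - 14195) = -13761 - 255524194/18001 = -503235955/18001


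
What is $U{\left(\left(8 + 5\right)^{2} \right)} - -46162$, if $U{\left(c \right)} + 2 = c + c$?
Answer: $46498$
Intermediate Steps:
$U{\left(c \right)} = -2 + 2 c$ ($U{\left(c \right)} = -2 + \left(c + c\right) = -2 + 2 c$)
$U{\left(\left(8 + 5\right)^{2} \right)} - -46162 = \left(-2 + 2 \left(8 + 5\right)^{2}\right) - -46162 = \left(-2 + 2 \cdot 13^{2}\right) + 46162 = \left(-2 + 2 \cdot 169\right) + 46162 = \left(-2 + 338\right) + 46162 = 336 + 46162 = 46498$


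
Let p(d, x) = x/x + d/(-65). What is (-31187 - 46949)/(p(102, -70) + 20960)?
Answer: -5078840/1362363 ≈ -3.7280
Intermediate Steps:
p(d, x) = 1 - d/65 (p(d, x) = 1 + d*(-1/65) = 1 - d/65)
(-31187 - 46949)/(p(102, -70) + 20960) = (-31187 - 46949)/((1 - 1/65*102) + 20960) = -78136/((1 - 102/65) + 20960) = -78136/(-37/65 + 20960) = -78136/1362363/65 = -78136*65/1362363 = -5078840/1362363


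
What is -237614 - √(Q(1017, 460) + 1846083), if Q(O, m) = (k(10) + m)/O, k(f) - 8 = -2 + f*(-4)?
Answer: -237614 - √212153752581/339 ≈ -2.3897e+5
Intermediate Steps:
k(f) = 6 - 4*f (k(f) = 8 + (-2 + f*(-4)) = 8 + (-2 - 4*f) = 6 - 4*f)
Q(O, m) = (-34 + m)/O (Q(O, m) = ((6 - 4*10) + m)/O = ((6 - 40) + m)/O = (-34 + m)/O)
-237614 - √(Q(1017, 460) + 1846083) = -237614 - √((-34 + 460)/1017 + 1846083) = -237614 - √((1/1017)*426 + 1846083) = -237614 - √(142/339 + 1846083) = -237614 - √(625822279/339) = -237614 - √212153752581/339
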